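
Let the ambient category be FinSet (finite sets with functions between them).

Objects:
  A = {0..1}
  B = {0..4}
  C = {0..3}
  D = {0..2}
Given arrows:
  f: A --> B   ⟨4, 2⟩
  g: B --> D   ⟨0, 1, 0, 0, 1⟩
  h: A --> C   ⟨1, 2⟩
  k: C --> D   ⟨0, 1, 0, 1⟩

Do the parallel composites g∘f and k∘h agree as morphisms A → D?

Answer: COMMUTES

Work:
Along f;g (path 1):
  0 f-->4 g-->1
  1 f-->2 g-->0
  composite₁ = ⟨1, 0⟩
Along h;k (path 2):
  0 h-->1 k-->1
  1 h-->2 k-->0
  composite₂ = ⟨1, 0⟩
Equal? equal; square commutes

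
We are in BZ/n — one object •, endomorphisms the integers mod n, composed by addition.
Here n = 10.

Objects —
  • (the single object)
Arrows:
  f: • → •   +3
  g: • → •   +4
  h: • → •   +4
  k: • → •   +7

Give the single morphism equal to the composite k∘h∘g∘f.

Answer: +8

Trace:
  0 +3≡3 +4≡7 +4≡1 +7≡8  (mod 10)
⟦path⟧: +8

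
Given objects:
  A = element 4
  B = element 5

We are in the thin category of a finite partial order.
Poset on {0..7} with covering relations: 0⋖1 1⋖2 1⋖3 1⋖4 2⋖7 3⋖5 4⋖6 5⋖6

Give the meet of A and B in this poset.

Answer: A∧B = 1

Trace:
Lower bounds of A=4 and B=5: {0,1}
  0 ≤ 1
  1 ≤ 1
glb = 1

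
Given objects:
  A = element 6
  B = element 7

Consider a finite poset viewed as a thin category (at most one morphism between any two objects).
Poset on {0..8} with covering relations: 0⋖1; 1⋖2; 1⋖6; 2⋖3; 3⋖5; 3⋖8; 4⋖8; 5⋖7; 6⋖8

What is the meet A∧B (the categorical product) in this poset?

Lower bounds of A=6 and B=7: {0,1}
  0 <= 1
  1 <= 1
glb = 1

Answer: A∧B = 1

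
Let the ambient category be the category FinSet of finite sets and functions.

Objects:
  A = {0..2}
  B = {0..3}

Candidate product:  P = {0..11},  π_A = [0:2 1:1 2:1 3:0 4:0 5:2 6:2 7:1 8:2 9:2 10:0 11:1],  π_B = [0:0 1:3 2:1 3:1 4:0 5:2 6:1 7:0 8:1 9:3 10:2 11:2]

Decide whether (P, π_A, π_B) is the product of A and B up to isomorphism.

Answer: NOT A VALID PRODUCT — duplicate pair at indices 8,6

Work:
|A|·|B| = 3·4 = 12;  |P| = 12
Check the pairing map k ↦ (π_A(k), π_B(k)):
  0 : (2,0)
  1 : (1,3)
  2 : (1,1)
  3 : (0,1)
  4 : (0,0)
  5 : (2,2)
  6 : (2,1)
  7 : (1,0)
  8 : (2,1)  ✗ repeats pair of k=6
  9 : (2,3)
  10 : (0,2)
  11 : (1,2)
distinct pairs in image: 11 / 12 needed
  → (2,1) hit at k=6 and k=8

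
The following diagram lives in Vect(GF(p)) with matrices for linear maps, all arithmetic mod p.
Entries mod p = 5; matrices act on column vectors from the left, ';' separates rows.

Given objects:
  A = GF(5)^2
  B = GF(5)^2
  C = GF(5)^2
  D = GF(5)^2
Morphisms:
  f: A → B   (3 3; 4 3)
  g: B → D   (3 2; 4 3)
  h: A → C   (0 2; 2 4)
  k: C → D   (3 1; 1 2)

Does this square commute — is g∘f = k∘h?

Path 1 = f;g:
  e0=(1,0) f→(3,4) g→(2,4)
  e1=(0,1) f→(3,3) g→(0,1)
  result₁ = (2 0; 4 1)
Path 2 = h;k:
  e0=(1,0) h→(0,2) k→(2,4)
  e1=(0,1) h→(2,4) k→(0,0)
  result₂ = (2 0; 4 0)
Equal? distinct morphisms ✗

Answer: DOES NOT COMMUTE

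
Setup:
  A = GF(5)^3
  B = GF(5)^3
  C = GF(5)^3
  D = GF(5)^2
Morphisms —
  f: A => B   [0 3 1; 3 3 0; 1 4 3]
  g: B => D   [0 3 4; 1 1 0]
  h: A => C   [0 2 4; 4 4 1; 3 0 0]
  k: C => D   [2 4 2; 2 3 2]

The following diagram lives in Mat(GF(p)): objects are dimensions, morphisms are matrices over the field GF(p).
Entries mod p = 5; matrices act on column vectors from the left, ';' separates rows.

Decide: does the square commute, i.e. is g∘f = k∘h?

Along f;g (path 1):
  e0=(1,0,0) f=>(0,3,1) g=>(3,3)
  e1=(0,1,0) f=>(3,3,4) g=>(0,1)
  e2=(0,0,1) f=>(1,0,3) g=>(2,1)
  composite₁ = [3 0 2; 3 1 1]
Along h;k (path 2):
  e0=(1,0,0) h=>(0,4,3) k=>(2,3)
  e1=(0,1,0) h=>(2,4,0) k=>(0,1)
  e2=(0,0,1) h=>(4,1,0) k=>(2,1)
  composite₂ = [2 0 2; 3 1 1]
Equal? differ; not commutative

Answer: DOES NOT COMMUTE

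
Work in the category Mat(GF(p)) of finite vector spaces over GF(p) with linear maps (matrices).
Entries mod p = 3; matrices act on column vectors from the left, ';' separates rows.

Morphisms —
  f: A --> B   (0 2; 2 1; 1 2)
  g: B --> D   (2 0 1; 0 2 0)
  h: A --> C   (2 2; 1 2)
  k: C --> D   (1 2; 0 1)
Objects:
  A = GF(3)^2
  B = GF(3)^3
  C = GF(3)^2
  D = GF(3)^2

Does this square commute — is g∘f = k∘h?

Answer: COMMUTES

Work:
Along f;g (path 1):
  e0=[1,0] f-->[0,2,1] g-->[1,1]
  e1=[0,1] f-->[2,1,2] g-->[0,2]
  result₁ = (1 0; 1 2)
Along h;k (path 2):
  e0=[1,0] h-->[2,1] k-->[1,1]
  e1=[0,1] h-->[2,2] k-->[0,2]
  result₂ = (1 0; 1 2)
Equal? equal; square commutes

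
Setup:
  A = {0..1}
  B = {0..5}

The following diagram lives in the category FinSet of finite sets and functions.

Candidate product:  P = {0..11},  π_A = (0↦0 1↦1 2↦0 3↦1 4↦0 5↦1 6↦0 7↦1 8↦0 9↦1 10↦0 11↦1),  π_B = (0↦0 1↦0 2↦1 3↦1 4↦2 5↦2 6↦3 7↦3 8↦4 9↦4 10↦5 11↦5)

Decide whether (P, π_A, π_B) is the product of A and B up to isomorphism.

Answer: VALID PRODUCT

Derivation:
|A|·|B| = 2·6 = 12;  |P| = 12
Check the pairing map k ↦ (π_A(k), π_B(k)):
  0 ↦ (0,0)
  1 ↦ (1,0)
  2 ↦ (0,1)
  3 ↦ (1,1)
  4 ↦ (0,2)
  5 ↦ (1,2)
  6 ↦ (0,3)
  7 ↦ (1,3)
  8 ↦ (0,4)
  9 ↦ (1,4)
  10 ↦ (0,5)
  11 ↦ (1,5)
distinct pairs in image: 12 / 12 needed
  → bijection onto A×B; projections well-typed.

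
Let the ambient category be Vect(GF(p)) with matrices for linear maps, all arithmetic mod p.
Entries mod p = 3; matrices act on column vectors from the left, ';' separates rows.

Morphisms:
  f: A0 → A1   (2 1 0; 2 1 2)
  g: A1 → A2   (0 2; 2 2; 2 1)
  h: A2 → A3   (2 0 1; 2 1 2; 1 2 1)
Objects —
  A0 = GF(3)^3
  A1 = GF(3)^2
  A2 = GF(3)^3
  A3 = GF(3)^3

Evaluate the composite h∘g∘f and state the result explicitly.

  e0=(1,0,0) f→(2,2) g→(1,2,0) h→(2,1,2)
  e1=(0,1,0) f→(1,1) g→(2,1,0) h→(1,2,1)
  e2=(0,0,1) f→(0,2) g→(1,1,2) h→(1,1,2)
composite: (2 1 1; 1 2 1; 2 1 2)

Answer: (2 1 1; 1 2 1; 2 1 2)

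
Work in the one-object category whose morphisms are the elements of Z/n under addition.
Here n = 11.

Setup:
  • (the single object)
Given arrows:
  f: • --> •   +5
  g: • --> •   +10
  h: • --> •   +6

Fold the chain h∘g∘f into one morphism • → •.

Answer: +10

Work:
  0 +5≡5 +10≡4 +6≡10  (mod 11)
⟦path⟧: +10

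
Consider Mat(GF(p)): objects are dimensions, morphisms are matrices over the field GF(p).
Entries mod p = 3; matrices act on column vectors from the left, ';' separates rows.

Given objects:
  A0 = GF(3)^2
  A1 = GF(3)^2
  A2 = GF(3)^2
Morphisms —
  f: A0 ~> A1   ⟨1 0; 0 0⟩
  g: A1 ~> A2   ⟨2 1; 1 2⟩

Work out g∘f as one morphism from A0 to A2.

  e0=(1,0) f~>(1,0) g~>(2,1)
  e1=(0,1) f~>(0,0) g~>(0,0)
⟦path⟧: ⟨2 0; 1 0⟩

Answer: ⟨2 0; 1 0⟩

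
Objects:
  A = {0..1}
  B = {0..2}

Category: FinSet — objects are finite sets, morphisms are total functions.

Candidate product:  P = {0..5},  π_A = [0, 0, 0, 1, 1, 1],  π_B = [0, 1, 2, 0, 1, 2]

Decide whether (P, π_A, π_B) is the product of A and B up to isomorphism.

Answer: VALID PRODUCT

Work:
|A|·|B| = 2·3 = 6;  |P| = 6
Check the pairing map k ↦ (π_A(k), π_B(k)):
  0 ↦ (0,0)
  1 ↦ (0,1)
  2 ↦ (0,2)
  3 ↦ (1,0)
  4 ↦ (1,1)
  5 ↦ (1,2)
distinct pairs in image: 6 / 6 needed
  → bijection onto A×B; projections well-typed.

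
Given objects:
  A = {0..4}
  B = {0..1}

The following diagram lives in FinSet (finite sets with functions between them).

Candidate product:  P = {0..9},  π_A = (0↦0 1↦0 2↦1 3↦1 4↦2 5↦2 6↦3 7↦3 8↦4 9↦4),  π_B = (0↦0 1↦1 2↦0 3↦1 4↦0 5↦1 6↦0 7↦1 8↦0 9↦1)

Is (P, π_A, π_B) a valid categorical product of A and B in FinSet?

Answer: VALID PRODUCT

Trace:
|A|·|B| = 5·2 = 10;  |P| = 10
Check the pairing map k ↦ (π_A(k), π_B(k)):
  0 ↦ (0,0)
  1 ↦ (0,1)
  2 ↦ (1,0)
  3 ↦ (1,1)
  4 ↦ (2,0)
  5 ↦ (2,1)
  6 ↦ (3,0)
  7 ↦ (3,1)
  8 ↦ (4,0)
  9 ↦ (4,1)
distinct pairs in image: 10 / 10 needed
  → bijection onto A×B; projections well-typed.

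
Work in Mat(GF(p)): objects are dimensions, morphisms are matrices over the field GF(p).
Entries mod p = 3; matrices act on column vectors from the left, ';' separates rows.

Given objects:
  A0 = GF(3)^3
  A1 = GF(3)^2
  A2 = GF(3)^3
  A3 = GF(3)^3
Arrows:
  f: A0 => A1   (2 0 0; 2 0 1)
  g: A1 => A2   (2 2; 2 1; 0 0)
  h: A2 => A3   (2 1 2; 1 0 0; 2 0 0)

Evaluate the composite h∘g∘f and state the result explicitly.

  e0=⟨1,0,0⟩ f=>⟨2,2⟩ g=>⟨2,0,0⟩ h=>⟨1,2,1⟩
  e1=⟨0,1,0⟩ f=>⟨0,0⟩ g=>⟨0,0,0⟩ h=>⟨0,0,0⟩
  e2=⟨0,0,1⟩ f=>⟨0,1⟩ g=>⟨2,1,0⟩ h=>⟨2,2,1⟩
result: (1 0 2; 2 0 2; 1 0 1)

Answer: (1 0 2; 2 0 2; 1 0 1)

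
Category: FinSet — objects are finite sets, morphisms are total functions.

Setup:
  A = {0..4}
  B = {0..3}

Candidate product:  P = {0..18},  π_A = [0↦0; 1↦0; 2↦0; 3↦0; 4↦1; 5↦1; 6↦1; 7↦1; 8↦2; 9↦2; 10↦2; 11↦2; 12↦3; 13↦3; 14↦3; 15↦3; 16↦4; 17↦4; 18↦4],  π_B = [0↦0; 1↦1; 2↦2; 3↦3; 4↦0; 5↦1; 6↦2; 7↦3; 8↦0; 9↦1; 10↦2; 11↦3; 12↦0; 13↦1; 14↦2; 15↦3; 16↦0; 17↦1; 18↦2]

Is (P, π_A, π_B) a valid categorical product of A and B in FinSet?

Answer: NOT A VALID PRODUCT — |P|=19 ≠ |A|·|B|=20

Trace:
|A|·|B| = 5·4 = 20;  |P| = 19
  → cardinalities differ; no bijection possible.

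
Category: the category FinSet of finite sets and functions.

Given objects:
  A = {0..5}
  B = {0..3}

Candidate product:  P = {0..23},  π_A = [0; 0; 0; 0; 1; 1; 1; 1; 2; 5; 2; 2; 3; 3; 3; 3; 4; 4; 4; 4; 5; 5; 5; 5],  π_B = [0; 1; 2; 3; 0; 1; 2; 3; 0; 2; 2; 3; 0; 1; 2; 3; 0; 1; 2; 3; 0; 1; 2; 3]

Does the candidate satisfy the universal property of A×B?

|A|·|B| = 6·4 = 24;  |P| = 24
Check the pairing map k ↦ (π_A(k), π_B(k)):
  0 : (0,0)
  1 : (0,1)
  2 : (0,2)
  3 : (0,3)
  4 : (1,0)
  5 : (1,1)
  6 : (1,2)
  7 : (1,3)
  8 : (2,0)
  9 : (5,2)
  10 : (2,2)
  11 : (2,3)
  12 : (3,0)
  13 : (3,1)
  14 : (3,2)
  15 : (3,3)
  16 : (4,0)
  17 : (4,1)
  18 : (4,2)
  19 : (4,3)
  20 : (5,0)
  21 : (5,1)
  22 : (5,2)  ✗ repeats pair of k=9
  23 : (5,3)
distinct pairs in image: 23 / 24 needed
  → (5,2) hit at k=9 and k=22

Answer: NOT A VALID PRODUCT — duplicate pair at indices 22,9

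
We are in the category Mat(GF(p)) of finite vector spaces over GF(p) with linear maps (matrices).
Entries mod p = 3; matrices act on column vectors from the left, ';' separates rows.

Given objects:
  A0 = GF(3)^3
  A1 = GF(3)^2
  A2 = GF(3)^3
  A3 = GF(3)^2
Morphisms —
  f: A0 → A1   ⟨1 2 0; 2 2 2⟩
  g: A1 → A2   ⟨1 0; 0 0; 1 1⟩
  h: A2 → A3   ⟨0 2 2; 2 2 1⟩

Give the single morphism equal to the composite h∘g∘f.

  e0=(1,0,0) f→(1,2) g→(1,0,0) h→(0,2)
  e1=(0,1,0) f→(2,2) g→(2,0,1) h→(2,2)
  e2=(0,0,1) f→(0,2) g→(0,0,2) h→(1,2)
composite: ⟨0 2 1; 2 2 2⟩

Answer: ⟨0 2 1; 2 2 2⟩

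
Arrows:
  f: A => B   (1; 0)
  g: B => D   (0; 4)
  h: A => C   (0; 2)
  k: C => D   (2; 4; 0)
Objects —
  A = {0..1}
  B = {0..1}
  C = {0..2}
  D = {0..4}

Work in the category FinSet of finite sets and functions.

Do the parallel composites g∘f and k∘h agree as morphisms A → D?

Path 1 = f;g:
  0 f=>1 g=>4
  1 f=>0 g=>0
  ⟦path⟧₁ = (4; 0)
Path 2 = h;k:
  0 h=>0 k=>2
  1 h=>2 k=>0
  ⟦path⟧₂ = (2; 0)
Equal? distinct morphisms ✗

Answer: DOES NOT COMMUTE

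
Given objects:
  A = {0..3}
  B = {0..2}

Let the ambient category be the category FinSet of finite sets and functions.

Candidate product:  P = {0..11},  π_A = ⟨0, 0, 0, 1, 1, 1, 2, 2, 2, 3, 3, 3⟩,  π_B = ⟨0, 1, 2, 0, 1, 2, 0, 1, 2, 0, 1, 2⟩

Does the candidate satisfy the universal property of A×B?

|A|·|B| = 4·3 = 12;  |P| = 12
Check the pairing map k ↦ (π_A(k), π_B(k)):
  0 : (0,0)
  1 : (0,1)
  2 : (0,2)
  3 : (1,0)
  4 : (1,1)
  5 : (1,2)
  6 : (2,0)
  7 : (2,1)
  8 : (2,2)
  9 : (3,0)
  10 : (3,1)
  11 : (3,2)
distinct pairs in image: 12 / 12 needed
  → bijection onto A×B; projections well-typed.

Answer: VALID PRODUCT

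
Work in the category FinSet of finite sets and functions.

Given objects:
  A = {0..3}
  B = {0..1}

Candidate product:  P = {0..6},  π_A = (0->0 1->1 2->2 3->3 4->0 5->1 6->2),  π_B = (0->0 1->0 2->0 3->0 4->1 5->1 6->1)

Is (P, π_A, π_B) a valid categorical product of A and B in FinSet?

Answer: NOT A VALID PRODUCT — |P|=7 ≠ |A|·|B|=8

Derivation:
|A|·|B| = 4·2 = 8;  |P| = 7
  → cardinalities differ; no bijection possible.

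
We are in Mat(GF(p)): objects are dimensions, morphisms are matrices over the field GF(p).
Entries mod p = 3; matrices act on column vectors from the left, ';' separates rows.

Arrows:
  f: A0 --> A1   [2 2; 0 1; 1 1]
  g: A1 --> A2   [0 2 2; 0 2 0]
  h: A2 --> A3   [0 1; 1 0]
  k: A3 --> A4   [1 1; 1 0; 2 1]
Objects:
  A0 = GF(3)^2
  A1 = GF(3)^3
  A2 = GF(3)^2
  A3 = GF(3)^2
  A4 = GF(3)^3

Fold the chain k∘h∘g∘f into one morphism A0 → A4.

  e0=(1,0) f-->(2,0,1) g-->(2,0) h-->(0,2) k-->(2,0,2)
  e1=(0,1) f-->(2,1,1) g-->(1,2) h-->(2,1) k-->(0,2,2)
result: [2 0; 0 2; 2 2]

Answer: [2 0; 0 2; 2 2]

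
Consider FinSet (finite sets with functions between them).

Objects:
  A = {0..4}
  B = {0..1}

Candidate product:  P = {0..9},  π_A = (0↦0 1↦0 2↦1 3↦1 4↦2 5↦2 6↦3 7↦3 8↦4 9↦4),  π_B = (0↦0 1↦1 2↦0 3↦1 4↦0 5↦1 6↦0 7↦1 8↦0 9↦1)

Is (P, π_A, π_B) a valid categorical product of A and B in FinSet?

Answer: VALID PRODUCT

Derivation:
|A|·|B| = 5·2 = 10;  |P| = 10
Check the pairing map k ↦ (π_A(k), π_B(k)):
  0 ↦ (0,0)
  1 ↦ (0,1)
  2 ↦ (1,0)
  3 ↦ (1,1)
  4 ↦ (2,0)
  5 ↦ (2,1)
  6 ↦ (3,0)
  7 ↦ (3,1)
  8 ↦ (4,0)
  9 ↦ (4,1)
distinct pairs in image: 10 / 10 needed
  → bijection onto A×B; projections well-typed.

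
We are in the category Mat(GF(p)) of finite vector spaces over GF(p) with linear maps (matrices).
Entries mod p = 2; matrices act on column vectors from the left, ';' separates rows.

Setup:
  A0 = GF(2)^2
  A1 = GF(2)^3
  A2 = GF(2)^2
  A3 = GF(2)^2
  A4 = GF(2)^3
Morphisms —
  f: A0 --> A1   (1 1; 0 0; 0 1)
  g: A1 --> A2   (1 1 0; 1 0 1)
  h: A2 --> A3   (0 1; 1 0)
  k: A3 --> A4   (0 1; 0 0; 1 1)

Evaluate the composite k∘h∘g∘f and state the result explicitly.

Answer: (1 1; 0 0; 0 1)

Derivation:
  e0=⟨1,0⟩ f-->⟨1,0,0⟩ g-->⟨1,1⟩ h-->⟨1,1⟩ k-->⟨1,0,0⟩
  e1=⟨0,1⟩ f-->⟨1,0,1⟩ g-->⟨1,0⟩ h-->⟨0,1⟩ k-->⟨1,0,1⟩
⟦path⟧: (1 1; 0 0; 0 1)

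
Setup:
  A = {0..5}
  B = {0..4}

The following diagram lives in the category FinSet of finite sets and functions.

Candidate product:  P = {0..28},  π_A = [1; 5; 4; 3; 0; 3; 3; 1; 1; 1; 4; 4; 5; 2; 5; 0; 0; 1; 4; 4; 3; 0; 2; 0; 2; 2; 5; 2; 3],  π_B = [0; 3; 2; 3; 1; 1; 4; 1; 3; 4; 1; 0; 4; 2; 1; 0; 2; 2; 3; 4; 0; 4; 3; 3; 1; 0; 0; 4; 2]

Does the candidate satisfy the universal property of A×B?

|A|·|B| = 6·5 = 30;  |P| = 29
  → cardinalities differ; no bijection possible.

Answer: NOT A VALID PRODUCT — |P|=29 ≠ |A|·|B|=30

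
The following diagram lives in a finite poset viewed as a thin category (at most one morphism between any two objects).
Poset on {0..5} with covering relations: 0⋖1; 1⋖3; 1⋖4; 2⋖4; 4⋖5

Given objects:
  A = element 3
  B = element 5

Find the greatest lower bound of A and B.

Answer: A∧B = 1

Derivation:
Common predecessors of 3,5: {0,1}
  0 ≤ 1
  1 ≤ 1
glb = 1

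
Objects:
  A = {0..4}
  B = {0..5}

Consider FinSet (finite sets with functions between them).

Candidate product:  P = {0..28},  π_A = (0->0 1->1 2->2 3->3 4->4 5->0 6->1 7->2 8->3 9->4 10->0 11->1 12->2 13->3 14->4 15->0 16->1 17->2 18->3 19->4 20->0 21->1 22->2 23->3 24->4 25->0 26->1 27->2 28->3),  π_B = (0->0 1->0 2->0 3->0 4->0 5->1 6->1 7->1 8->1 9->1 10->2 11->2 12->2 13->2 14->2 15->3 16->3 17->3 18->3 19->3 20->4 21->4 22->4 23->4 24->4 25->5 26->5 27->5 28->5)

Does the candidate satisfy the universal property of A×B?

Answer: NOT A VALID PRODUCT — |P|=29 ≠ |A|·|B|=30

Trace:
|A|·|B| = 5·6 = 30;  |P| = 29
  → cardinalities differ; no bijection possible.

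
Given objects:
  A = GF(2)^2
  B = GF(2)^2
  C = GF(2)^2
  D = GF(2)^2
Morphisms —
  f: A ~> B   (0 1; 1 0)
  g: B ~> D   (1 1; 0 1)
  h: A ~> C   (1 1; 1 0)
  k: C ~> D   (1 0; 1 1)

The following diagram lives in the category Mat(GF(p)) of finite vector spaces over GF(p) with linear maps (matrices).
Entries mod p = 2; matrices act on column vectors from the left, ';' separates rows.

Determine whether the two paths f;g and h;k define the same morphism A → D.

1) trace f;g:
  e0=⟨1,0⟩ f~>⟨0,1⟩ g~>⟨1,1⟩
  e1=⟨0,1⟩ f~>⟨1,0⟩ g~>⟨1,0⟩
  result₁ = (1 1; 1 0)
2) trace h;k:
  e0=⟨1,0⟩ h~>⟨1,1⟩ k~>⟨1,0⟩
  e1=⟨0,1⟩ h~>⟨1,0⟩ k~>⟨1,1⟩
  result₂ = (1 1; 0 1)
Equal? distinct morphisms ✗

Answer: DOES NOT COMMUTE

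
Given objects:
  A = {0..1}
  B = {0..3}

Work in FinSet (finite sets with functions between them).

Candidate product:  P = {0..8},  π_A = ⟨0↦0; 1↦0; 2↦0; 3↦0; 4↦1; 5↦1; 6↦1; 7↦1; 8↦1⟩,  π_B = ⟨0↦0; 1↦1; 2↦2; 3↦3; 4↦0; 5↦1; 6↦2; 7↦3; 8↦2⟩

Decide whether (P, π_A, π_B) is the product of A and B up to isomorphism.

Answer: NOT A VALID PRODUCT — |P|=9 ≠ |A|·|B|=8

Work:
|A|·|B| = 2·4 = 8;  |P| = 9
  → cardinalities differ; no bijection possible.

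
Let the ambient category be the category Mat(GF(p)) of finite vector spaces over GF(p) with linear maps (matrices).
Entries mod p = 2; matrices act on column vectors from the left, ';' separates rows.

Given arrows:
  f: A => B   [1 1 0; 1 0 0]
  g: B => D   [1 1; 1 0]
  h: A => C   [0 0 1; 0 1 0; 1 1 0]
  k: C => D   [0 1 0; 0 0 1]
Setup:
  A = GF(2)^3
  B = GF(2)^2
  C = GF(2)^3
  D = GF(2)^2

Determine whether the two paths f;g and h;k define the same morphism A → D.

Answer: COMMUTES

Work:
1) trace f;g:
  e0=(1,0,0) f=>(1,1) g=>(0,1)
  e1=(0,1,0) f=>(1,0) g=>(1,1)
  e2=(0,0,1) f=>(0,0) g=>(0,0)
  result₁ = [0 1 0; 1 1 0]
2) trace h;k:
  e0=(1,0,0) h=>(0,0,1) k=>(0,1)
  e1=(0,1,0) h=>(0,1,1) k=>(1,1)
  e2=(0,0,1) h=>(1,0,0) k=>(0,0)
  result₂ = [0 1 0; 1 1 0]
Equal? YES — commutes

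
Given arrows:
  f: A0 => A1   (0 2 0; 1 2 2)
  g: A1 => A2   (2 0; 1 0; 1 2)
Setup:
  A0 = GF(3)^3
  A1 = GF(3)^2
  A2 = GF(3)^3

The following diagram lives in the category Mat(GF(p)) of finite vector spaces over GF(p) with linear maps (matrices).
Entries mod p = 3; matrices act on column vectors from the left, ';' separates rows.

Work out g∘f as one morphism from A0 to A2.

Answer: (0 1 0; 0 2 0; 2 0 1)

Derivation:
  e0=(1,0,0) f=>(0,1) g=>(0,0,2)
  e1=(0,1,0) f=>(2,2) g=>(1,2,0)
  e2=(0,0,1) f=>(0,2) g=>(0,0,1)
⟦path⟧: (0 1 0; 0 2 0; 2 0 1)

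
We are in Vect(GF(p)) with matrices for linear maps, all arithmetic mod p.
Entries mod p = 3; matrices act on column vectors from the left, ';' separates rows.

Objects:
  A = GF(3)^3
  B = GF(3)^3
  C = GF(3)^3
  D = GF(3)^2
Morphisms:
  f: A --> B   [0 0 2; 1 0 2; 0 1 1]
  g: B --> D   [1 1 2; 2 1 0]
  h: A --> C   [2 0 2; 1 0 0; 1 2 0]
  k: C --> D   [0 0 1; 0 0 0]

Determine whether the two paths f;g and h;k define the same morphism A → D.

Answer: DOES NOT COMMUTE

Derivation:
1) trace f;g:
  e0=(1,0,0) f-->(0,1,0) g-->(1,1)
  e1=(0,1,0) f-->(0,0,1) g-->(2,0)
  e2=(0,0,1) f-->(2,2,1) g-->(0,0)
  composite₁ = [1 2 0; 1 0 0]
2) trace h;k:
  e0=(1,0,0) h-->(2,1,1) k-->(1,0)
  e1=(0,1,0) h-->(0,0,2) k-->(2,0)
  e2=(0,0,1) h-->(2,0,0) k-->(0,0)
  composite₂ = [1 2 0; 0 0 0]
Equal? differ; not commutative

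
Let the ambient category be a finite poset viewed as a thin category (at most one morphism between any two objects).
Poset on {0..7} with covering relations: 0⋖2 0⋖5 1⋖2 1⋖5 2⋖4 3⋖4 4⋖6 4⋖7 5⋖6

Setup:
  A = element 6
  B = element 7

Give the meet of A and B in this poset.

Answer: A∧B = 4

Trace:
Lower bounds of A=6 and B=7: {0,1,2,3,4}
  0 <= 4
  1 <= 4
  2 <= 4
  3 <= 4
  4 <= 4
glb = 4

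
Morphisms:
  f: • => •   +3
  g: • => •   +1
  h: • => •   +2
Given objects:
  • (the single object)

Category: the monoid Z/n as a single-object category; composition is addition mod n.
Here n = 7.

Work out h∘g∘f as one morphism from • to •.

  0 +3≡3 +1≡4 +2≡6  (mod 7)
⟦path⟧: +6

Answer: +6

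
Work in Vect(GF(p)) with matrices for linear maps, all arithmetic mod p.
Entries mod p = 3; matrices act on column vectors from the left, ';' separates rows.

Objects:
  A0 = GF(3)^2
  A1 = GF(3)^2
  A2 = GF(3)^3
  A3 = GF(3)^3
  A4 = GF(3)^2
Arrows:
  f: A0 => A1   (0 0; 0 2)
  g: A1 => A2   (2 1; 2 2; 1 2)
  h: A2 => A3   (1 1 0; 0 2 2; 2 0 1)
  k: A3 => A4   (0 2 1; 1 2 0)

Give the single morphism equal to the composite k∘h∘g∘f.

Answer: (0 1; 0 2)

Derivation:
  e0=[1,0] f=>[0,0] g=>[0,0,0] h=>[0,0,0] k=>[0,0]
  e1=[0,1] f=>[0,2] g=>[2,1,1] h=>[0,1,2] k=>[1,2]
result: (0 1; 0 2)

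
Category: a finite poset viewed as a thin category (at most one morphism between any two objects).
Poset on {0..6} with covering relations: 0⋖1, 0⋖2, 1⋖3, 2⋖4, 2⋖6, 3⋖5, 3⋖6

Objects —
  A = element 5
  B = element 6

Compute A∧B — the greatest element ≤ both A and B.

Lower bounds of A=5 and B=6: {0,1,3}
  0 ⊑ 3
  1 ⊑ 3
  3 ⊑ 3
glb = 3

Answer: A∧B = 3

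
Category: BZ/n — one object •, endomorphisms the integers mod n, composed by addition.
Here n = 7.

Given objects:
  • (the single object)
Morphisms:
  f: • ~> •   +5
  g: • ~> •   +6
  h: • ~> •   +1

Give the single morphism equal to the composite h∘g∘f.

  0 +5≡5 +6≡4 +1≡5  (mod 7)
composite: +5

Answer: +5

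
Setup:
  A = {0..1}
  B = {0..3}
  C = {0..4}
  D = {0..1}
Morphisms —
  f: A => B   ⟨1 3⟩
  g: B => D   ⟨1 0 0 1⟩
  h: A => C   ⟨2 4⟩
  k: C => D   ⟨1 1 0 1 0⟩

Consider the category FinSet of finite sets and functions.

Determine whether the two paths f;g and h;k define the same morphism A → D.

1) trace f;g:
  0 f=>1 g=>0
  1 f=>3 g=>1
  result₁ = ⟨0 1⟩
2) trace h;k:
  0 h=>2 k=>0
  1 h=>4 k=>0
  result₂ = ⟨0 0⟩
Equal? differ; not commutative

Answer: DOES NOT COMMUTE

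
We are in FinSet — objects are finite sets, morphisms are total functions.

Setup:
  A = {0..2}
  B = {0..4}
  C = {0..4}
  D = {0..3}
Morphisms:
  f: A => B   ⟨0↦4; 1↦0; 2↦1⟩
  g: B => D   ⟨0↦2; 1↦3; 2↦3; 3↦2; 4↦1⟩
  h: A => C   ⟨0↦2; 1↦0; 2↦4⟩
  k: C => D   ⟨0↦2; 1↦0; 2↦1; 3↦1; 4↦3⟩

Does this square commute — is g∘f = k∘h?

Answer: COMMUTES

Work:
Along f;g (path 1):
  0 f=>4 g=>1
  1 f=>0 g=>2
  2 f=>1 g=>3
  result₁ = ⟨0↦1; 1↦2; 2↦3⟩
Along h;k (path 2):
  0 h=>2 k=>1
  1 h=>0 k=>2
  2 h=>4 k=>3
  result₂ = ⟨0↦1; 1↦2; 2↦3⟩
Equal? equal; square commutes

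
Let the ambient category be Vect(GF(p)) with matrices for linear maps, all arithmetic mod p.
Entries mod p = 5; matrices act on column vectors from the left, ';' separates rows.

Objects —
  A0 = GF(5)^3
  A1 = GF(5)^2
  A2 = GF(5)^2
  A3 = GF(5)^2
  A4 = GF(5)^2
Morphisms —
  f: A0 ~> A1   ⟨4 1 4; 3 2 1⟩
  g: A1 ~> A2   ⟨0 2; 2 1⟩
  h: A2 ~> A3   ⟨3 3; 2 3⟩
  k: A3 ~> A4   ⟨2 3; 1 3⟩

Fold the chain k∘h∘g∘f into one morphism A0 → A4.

  e0=(1,0,0) f~>(4,3) g~>(1,1) h~>(1,0) k~>(2,1)
  e1=(0,1,0) f~>(1,2) g~>(4,4) h~>(4,0) k~>(3,4)
  e2=(0,0,1) f~>(4,1) g~>(2,4) h~>(3,1) k~>(4,1)
⟦path⟧: ⟨2 3 4; 1 4 1⟩

Answer: ⟨2 3 4; 1 4 1⟩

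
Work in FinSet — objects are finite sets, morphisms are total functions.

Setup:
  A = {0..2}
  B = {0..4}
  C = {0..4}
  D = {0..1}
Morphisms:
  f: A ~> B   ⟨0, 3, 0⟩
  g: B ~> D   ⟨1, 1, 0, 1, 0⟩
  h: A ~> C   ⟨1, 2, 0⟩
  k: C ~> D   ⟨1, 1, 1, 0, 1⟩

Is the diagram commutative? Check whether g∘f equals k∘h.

Answer: COMMUTES

Derivation:
Along f;g (path 1):
  0 f~>0 g~>1
  1 f~>3 g~>1
  2 f~>0 g~>1
  result₁ = ⟨1, 1, 1⟩
Along h;k (path 2):
  0 h~>1 k~>1
  1 h~>2 k~>1
  2 h~>0 k~>1
  result₂ = ⟨1, 1, 1⟩
Equal? same morphism ✓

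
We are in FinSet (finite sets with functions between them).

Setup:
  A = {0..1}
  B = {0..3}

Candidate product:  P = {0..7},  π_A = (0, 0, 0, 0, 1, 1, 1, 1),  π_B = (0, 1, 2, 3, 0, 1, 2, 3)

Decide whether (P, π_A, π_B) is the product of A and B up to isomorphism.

Answer: VALID PRODUCT

Work:
|A|·|B| = 2·4 = 8;  |P| = 8
Check the pairing map k ↦ (π_A(k), π_B(k)):
  0 -> (0,0)
  1 -> (0,1)
  2 -> (0,2)
  3 -> (0,3)
  4 -> (1,0)
  5 -> (1,1)
  6 -> (1,2)
  7 -> (1,3)
distinct pairs in image: 8 / 8 needed
  → bijection onto A×B; projections well-typed.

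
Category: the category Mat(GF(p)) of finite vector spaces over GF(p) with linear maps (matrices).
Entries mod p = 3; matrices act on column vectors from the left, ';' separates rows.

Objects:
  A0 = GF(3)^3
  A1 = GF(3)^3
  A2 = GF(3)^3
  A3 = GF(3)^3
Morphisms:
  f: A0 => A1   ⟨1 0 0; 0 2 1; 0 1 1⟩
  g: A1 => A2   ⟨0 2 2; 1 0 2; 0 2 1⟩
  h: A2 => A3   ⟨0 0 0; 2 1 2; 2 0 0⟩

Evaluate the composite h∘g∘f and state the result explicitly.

Answer: ⟨0 0 0; 1 0 1; 0 0 2⟩

Work:
  e0=[1,0,0] f=>[1,0,0] g=>[0,1,0] h=>[0,1,0]
  e1=[0,1,0] f=>[0,2,1] g=>[0,2,2] h=>[0,0,0]
  e2=[0,0,1] f=>[0,1,1] g=>[1,2,0] h=>[0,1,2]
result: ⟨0 0 0; 1 0 1; 0 0 2⟩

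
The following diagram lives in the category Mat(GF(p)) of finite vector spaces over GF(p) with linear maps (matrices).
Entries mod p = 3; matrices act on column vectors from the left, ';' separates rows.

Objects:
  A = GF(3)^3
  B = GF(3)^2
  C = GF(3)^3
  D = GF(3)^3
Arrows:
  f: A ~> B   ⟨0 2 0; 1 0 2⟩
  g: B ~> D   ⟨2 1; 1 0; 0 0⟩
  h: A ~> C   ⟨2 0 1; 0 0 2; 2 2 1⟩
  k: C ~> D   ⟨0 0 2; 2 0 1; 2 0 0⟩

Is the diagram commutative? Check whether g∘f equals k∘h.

1) trace f;g:
  e0=[1,0,0] f~>[0,1] g~>[1,0,0]
  e1=[0,1,0] f~>[2,0] g~>[1,2,0]
  e2=[0,0,1] f~>[0,2] g~>[2,0,0]
  result₁ = ⟨1 1 2; 0 2 0; 0 0 0⟩
2) trace h;k:
  e0=[1,0,0] h~>[2,0,2] k~>[1,0,1]
  e1=[0,1,0] h~>[0,0,2] k~>[1,2,0]
  e2=[0,0,1] h~>[1,2,1] k~>[2,0,2]
  result₂ = ⟨1 1 2; 0 2 0; 1 0 2⟩
Equal? NO — does not commute

Answer: DOES NOT COMMUTE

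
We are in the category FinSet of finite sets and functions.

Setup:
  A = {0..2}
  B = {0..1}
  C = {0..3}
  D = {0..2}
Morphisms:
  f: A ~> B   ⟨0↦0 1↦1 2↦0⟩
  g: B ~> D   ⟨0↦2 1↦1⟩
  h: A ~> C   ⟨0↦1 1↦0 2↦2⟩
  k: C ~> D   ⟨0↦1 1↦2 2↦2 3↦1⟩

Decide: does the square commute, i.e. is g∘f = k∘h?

Path 1 = f;g:
  0 f~>0 g~>2
  1 f~>1 g~>1
  2 f~>0 g~>2
  result₁ = ⟨0↦2 1↦1 2↦2⟩
Path 2 = h;k:
  0 h~>1 k~>2
  1 h~>0 k~>1
  2 h~>2 k~>2
  result₂ = ⟨0↦2 1↦1 2↦2⟩
Equal? equal; square commutes

Answer: COMMUTES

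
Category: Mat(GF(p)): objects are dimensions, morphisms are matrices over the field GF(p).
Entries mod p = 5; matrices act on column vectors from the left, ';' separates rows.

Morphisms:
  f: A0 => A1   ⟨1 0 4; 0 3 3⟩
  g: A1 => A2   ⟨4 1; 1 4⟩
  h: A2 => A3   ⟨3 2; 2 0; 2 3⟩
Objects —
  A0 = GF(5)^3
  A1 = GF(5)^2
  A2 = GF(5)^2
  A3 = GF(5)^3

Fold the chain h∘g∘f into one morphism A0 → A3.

Answer: ⟨4 3 4; 3 1 3; 1 2 1⟩

Derivation:
  e0=[1,0,0] f=>[1,0] g=>[4,1] h=>[4,3,1]
  e1=[0,1,0] f=>[0,3] g=>[3,2] h=>[3,1,2]
  e2=[0,0,1] f=>[4,3] g=>[4,1] h=>[4,3,1]
result: ⟨4 3 4; 3 1 3; 1 2 1⟩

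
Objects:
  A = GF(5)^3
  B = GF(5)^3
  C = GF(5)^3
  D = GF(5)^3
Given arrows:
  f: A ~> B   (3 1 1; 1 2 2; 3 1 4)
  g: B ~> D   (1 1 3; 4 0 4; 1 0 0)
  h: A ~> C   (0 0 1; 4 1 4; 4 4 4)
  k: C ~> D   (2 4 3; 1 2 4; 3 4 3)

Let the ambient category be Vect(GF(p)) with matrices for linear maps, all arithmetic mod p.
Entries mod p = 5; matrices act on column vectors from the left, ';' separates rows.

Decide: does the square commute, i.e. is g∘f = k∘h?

1) trace f;g:
  e0=[1,0,0] f~>[3,1,3] g~>[3,4,3]
  e1=[0,1,0] f~>[1,2,1] g~>[1,3,1]
  e2=[0,0,1] f~>[1,2,4] g~>[0,0,1]
  ⟦path⟧₁ = (3 1 0; 4 3 0; 3 1 1)
2) trace h;k:
  e0=[1,0,0] h~>[0,4,4] k~>[3,4,3]
  e1=[0,1,0] h~>[0,1,4] k~>[1,3,1]
  e2=[0,0,1] h~>[1,4,4] k~>[0,0,1]
  ⟦path⟧₂ = (3 1 0; 4 3 0; 3 1 1)
Equal? same morphism ✓

Answer: COMMUTES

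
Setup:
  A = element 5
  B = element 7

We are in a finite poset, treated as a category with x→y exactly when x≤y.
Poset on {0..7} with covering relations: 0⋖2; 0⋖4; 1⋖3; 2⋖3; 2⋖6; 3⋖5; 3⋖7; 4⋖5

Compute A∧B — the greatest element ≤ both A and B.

Answer: A∧B = 3

Work:
Lower bounds of A=5 and B=7: {0,1,2,3}
  0 <= 3
  1 <= 3
  2 <= 3
  3 <= 3
glb = 3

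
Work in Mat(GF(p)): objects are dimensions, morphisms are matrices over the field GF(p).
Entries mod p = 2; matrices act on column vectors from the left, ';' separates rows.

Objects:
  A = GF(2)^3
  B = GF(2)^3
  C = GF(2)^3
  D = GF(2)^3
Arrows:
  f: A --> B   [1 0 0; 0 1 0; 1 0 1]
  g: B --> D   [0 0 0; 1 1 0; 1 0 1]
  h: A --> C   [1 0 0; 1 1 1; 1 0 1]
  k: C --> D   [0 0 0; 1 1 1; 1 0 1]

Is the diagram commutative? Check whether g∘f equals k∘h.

Answer: COMMUTES

Trace:
Along f;g (path 1):
  e0=(1,0,0) f-->(1,0,1) g-->(0,1,0)
  e1=(0,1,0) f-->(0,1,0) g-->(0,1,0)
  e2=(0,0,1) f-->(0,0,1) g-->(0,0,1)
  ⟦path⟧₁ = [0 0 0; 1 1 0; 0 0 1]
Along h;k (path 2):
  e0=(1,0,0) h-->(1,1,1) k-->(0,1,0)
  e1=(0,1,0) h-->(0,1,0) k-->(0,1,0)
  e2=(0,0,1) h-->(0,1,1) k-->(0,0,1)
  ⟦path⟧₂ = [0 0 0; 1 1 0; 0 0 1]
Equal? same morphism ✓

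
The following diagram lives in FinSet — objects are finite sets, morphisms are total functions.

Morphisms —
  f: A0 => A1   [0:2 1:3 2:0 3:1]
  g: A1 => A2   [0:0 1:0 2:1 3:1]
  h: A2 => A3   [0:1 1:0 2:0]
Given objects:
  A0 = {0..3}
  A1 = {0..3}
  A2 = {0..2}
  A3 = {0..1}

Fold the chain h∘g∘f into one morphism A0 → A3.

  0 f=>2 g=>1 h=>0
  1 f=>3 g=>1 h=>0
  2 f=>0 g=>0 h=>1
  3 f=>1 g=>0 h=>1
composite: [0:0 1:0 2:1 3:1]

Answer: [0:0 1:0 2:1 3:1]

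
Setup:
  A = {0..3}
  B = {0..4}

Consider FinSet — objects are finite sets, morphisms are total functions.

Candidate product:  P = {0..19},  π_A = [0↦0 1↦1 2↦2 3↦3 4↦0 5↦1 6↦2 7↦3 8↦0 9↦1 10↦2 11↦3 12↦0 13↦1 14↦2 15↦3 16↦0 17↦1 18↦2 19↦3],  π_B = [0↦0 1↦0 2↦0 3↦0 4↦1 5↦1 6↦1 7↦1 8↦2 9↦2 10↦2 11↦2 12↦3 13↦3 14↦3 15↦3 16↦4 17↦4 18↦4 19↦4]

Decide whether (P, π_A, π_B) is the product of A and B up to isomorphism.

Answer: VALID PRODUCT

Trace:
|A|·|B| = 4·5 = 20;  |P| = 20
Check the pairing map k ↦ (π_A(k), π_B(k)):
  0 ↦ (0,0)
  1 ↦ (1,0)
  2 ↦ (2,0)
  3 ↦ (3,0)
  4 ↦ (0,1)
  5 ↦ (1,1)
  6 ↦ (2,1)
  7 ↦ (3,1)
  8 ↦ (0,2)
  9 ↦ (1,2)
  10 ↦ (2,2)
  11 ↦ (3,2)
  12 ↦ (0,3)
  13 ↦ (1,3)
  14 ↦ (2,3)
  15 ↦ (3,3)
  16 ↦ (0,4)
  17 ↦ (1,4)
  18 ↦ (2,4)
  19 ↦ (3,4)
distinct pairs in image: 20 / 20 needed
  → bijection onto A×B; projections well-typed.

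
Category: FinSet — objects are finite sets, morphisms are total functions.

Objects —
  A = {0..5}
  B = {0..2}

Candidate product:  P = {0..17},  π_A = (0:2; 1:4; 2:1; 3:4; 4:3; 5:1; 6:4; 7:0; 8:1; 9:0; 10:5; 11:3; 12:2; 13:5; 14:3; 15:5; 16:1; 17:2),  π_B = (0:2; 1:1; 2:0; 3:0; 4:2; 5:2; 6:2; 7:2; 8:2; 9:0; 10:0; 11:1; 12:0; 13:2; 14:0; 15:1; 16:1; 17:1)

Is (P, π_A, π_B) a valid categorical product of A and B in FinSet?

Answer: NOT A VALID PRODUCT — duplicate pair at indices 5,8

Derivation:
|A|·|B| = 6·3 = 18;  |P| = 18
Check the pairing map k ↦ (π_A(k), π_B(k)):
  0 : (2,2)
  1 : (4,1)
  2 : (1,0)
  3 : (4,0)
  4 : (3,2)
  5 : (1,2)
  6 : (4,2)
  7 : (0,2)
  8 : (1,2)  ✗ repeats pair of k=5
  9 : (0,0)
  10 : (5,0)
  11 : (3,1)
  12 : (2,0)
  13 : (5,2)
  14 : (3,0)
  15 : (5,1)
  16 : (1,1)
  17 : (2,1)
distinct pairs in image: 17 / 18 needed
  → (1,2) hit at k=5 and k=8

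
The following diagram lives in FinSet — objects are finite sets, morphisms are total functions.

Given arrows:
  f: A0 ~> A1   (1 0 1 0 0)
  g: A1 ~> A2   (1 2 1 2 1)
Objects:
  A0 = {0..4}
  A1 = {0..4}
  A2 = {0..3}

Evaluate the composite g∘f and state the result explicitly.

Answer: (2 1 2 1 1)

Derivation:
  0 f~>1 g~>2
  1 f~>0 g~>1
  2 f~>1 g~>2
  3 f~>0 g~>1
  4 f~>0 g~>1
composite: (2 1 2 1 1)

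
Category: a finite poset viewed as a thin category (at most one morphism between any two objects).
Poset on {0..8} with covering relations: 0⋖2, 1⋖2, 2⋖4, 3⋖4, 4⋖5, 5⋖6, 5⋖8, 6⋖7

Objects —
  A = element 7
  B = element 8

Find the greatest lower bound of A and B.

Common predecessors of 7,8: {0,1,2,3,4,5}
  0 ≤ 5
  1 ≤ 5
  2 ≤ 5
  3 ≤ 5
  4 ≤ 5
  5 ≤ 5
glb = 5

Answer: A∧B = 5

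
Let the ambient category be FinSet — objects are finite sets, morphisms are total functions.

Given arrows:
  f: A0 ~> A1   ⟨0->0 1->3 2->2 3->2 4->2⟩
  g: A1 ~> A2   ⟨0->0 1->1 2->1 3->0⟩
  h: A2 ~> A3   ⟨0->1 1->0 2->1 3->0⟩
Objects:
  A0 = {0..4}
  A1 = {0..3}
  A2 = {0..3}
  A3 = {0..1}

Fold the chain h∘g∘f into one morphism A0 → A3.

  0 f~>0 g~>0 h~>1
  1 f~>3 g~>0 h~>1
  2 f~>2 g~>1 h~>0
  3 f~>2 g~>1 h~>0
  4 f~>2 g~>1 h~>0
composite: ⟨0->1 1->1 2->0 3->0 4->0⟩

Answer: ⟨0->1 1->1 2->0 3->0 4->0⟩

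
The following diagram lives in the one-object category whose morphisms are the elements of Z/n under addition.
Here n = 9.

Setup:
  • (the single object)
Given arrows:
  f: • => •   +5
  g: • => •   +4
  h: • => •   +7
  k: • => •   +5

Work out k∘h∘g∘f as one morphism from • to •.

Answer: +3

Trace:
  0 +5≡5 +4≡0 +7≡7 +5≡3  (mod 9)
composite: +3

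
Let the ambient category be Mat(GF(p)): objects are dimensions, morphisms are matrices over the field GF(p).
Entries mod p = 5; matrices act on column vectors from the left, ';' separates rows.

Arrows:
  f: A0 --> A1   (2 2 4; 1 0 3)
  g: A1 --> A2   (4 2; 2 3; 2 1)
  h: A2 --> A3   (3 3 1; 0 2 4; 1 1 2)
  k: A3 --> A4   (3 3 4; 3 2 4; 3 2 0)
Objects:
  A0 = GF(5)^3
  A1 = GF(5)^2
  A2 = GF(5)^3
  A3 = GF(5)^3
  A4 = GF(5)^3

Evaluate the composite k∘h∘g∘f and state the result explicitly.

  e0=[1,0,0] f-->[2,1] g-->[0,2,0] h-->[1,4,2] k-->[3,4,1]
  e1=[0,1,0] f-->[2,0] g-->[3,4,4] h-->[0,4,0] k-->[2,3,3]
  e2=[0,0,1] f-->[4,3] g-->[2,2,1] h-->[3,3,1] k-->[2,4,0]
⟦path⟧: (3 2 2; 4 3 4; 1 3 0)

Answer: (3 2 2; 4 3 4; 1 3 0)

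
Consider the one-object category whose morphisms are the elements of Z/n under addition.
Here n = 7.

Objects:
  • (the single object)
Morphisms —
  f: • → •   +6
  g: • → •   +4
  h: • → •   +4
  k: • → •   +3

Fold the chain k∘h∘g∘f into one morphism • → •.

  0 +6≡6 +4≡3 +4≡0 +3≡3  (mod 7)
composite: +3

Answer: +3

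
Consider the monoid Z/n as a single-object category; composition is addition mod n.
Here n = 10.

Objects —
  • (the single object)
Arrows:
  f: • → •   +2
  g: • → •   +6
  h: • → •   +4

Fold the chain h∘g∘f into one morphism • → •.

  0 +2≡2 +6≡8 +4≡2  (mod 10)
result: +2

Answer: +2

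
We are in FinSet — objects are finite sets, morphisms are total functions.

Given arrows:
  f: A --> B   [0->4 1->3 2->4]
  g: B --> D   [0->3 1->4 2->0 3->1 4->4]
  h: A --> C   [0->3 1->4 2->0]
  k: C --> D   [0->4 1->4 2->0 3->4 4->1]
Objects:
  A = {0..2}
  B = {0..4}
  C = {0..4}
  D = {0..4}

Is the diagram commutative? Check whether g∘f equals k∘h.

Answer: COMMUTES

Derivation:
1) trace f;g:
  0 f-->4 g-->4
  1 f-->3 g-->1
  2 f-->4 g-->4
  ⟦path⟧₁ = [0->4 1->1 2->4]
2) trace h;k:
  0 h-->3 k-->4
  1 h-->4 k-->1
  2 h-->0 k-->4
  ⟦path⟧₂ = [0->4 1->1 2->4]
Equal? YES — commutes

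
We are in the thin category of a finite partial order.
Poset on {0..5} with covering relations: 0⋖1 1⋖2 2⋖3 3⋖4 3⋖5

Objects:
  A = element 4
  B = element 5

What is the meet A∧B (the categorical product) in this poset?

Answer: A∧B = 3

Work:
{x : x<=A ∧ x<=B} = {0,1,2,3}  (A=4, B=5)
  0 <= 3
  1 <= 3
  2 <= 3
  3 <= 3
glb = 3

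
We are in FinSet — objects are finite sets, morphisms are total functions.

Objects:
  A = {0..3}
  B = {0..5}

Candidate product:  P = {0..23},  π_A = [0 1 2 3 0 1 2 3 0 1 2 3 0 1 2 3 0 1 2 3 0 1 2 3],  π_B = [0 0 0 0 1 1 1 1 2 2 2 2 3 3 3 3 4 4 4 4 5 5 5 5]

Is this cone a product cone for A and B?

Answer: VALID PRODUCT

Trace:
|A|·|B| = 4·6 = 24;  |P| = 24
Check the pairing map k ↦ (π_A(k), π_B(k)):
  0 ↦ (0,0)
  1 ↦ (1,0)
  2 ↦ (2,0)
  3 ↦ (3,0)
  4 ↦ (0,1)
  5 ↦ (1,1)
  6 ↦ (2,1)
  7 ↦ (3,1)
  8 ↦ (0,2)
  9 ↦ (1,2)
  10 ↦ (2,2)
  11 ↦ (3,2)
  12 ↦ (0,3)
  13 ↦ (1,3)
  14 ↦ (2,3)
  15 ↦ (3,3)
  16 ↦ (0,4)
  17 ↦ (1,4)
  18 ↦ (2,4)
  19 ↦ (3,4)
  20 ↦ (0,5)
  21 ↦ (1,5)
  22 ↦ (2,5)
  23 ↦ (3,5)
distinct pairs in image: 24 / 24 needed
  → bijection onto A×B; projections well-typed.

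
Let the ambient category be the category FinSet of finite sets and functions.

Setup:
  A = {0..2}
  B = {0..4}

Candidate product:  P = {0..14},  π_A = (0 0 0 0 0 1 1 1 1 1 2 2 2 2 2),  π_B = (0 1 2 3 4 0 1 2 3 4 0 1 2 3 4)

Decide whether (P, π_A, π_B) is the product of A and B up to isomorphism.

Answer: VALID PRODUCT

Work:
|A|·|B| = 3·5 = 15;  |P| = 15
Check the pairing map k ↦ (π_A(k), π_B(k)):
  0 : (0,0)
  1 : (0,1)
  2 : (0,2)
  3 : (0,3)
  4 : (0,4)
  5 : (1,0)
  6 : (1,1)
  7 : (1,2)
  8 : (1,3)
  9 : (1,4)
  10 : (2,0)
  11 : (2,1)
  12 : (2,2)
  13 : (2,3)
  14 : (2,4)
distinct pairs in image: 15 / 15 needed
  → bijection onto A×B; projections well-typed.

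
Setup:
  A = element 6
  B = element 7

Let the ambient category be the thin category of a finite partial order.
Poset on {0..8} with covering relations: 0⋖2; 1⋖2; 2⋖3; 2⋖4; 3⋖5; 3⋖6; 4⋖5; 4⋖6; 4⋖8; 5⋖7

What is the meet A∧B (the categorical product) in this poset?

{x : x⊑A ∧ x⊑B} = {0,1,2,3,4}  (A=6, B=7)
  maximal lower bounds 3 and 4 are incomparable: neither 3⊑4 nor 4⊑3
→ no greatest lower bound exists

Answer: NO MEET EXISTS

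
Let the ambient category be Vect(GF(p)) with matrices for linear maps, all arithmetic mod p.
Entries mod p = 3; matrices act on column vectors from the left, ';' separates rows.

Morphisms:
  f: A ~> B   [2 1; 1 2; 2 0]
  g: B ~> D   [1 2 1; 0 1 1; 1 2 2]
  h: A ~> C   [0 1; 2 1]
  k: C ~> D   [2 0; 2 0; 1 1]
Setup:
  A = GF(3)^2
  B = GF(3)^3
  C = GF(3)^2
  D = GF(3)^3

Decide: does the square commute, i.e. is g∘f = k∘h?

1) trace f;g:
  e0=(1,0) f~>(2,1,2) g~>(0,0,2)
  e1=(0,1) f~>(1,2,0) g~>(2,2,2)
  ⟦path⟧₁ = [0 2; 0 2; 2 2]
2) trace h;k:
  e0=(1,0) h~>(0,2) k~>(0,0,2)
  e1=(0,1) h~>(1,1) k~>(2,2,2)
  ⟦path⟧₂ = [0 2; 0 2; 2 2]
Equal? YES — commutes

Answer: COMMUTES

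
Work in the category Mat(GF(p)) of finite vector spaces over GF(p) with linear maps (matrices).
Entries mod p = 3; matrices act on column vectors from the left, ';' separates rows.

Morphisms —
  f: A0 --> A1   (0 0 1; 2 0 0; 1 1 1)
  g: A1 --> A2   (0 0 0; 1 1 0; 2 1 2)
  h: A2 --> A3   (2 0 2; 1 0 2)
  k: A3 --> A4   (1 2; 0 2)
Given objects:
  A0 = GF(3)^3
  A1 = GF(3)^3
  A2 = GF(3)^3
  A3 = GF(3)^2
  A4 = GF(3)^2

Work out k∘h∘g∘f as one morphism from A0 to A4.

  e0=(1,0,0) f-->(0,2,1) g-->(0,2,1) h-->(2,2) k-->(0,1)
  e1=(0,1,0) f-->(0,0,1) g-->(0,0,2) h-->(1,1) k-->(0,2)
  e2=(0,0,1) f-->(1,0,1) g-->(0,1,1) h-->(2,2) k-->(0,1)
composite: (0 0 0; 1 2 1)

Answer: (0 0 0; 1 2 1)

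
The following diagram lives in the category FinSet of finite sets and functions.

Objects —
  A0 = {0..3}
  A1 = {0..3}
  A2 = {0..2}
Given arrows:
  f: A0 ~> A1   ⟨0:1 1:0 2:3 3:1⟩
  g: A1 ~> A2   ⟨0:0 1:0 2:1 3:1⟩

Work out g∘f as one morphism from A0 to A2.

  0 f~>1 g~>0
  1 f~>0 g~>0
  2 f~>3 g~>1
  3 f~>1 g~>0
⟦path⟧: ⟨0:0 1:0 2:1 3:0⟩

Answer: ⟨0:0 1:0 2:1 3:0⟩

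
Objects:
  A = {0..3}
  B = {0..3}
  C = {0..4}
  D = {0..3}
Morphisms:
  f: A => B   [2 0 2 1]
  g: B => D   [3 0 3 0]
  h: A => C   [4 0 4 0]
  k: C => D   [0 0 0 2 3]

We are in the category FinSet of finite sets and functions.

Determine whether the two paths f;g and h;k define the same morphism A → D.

Along f;g (path 1):
  0 f=>2 g=>3
  1 f=>0 g=>3
  2 f=>2 g=>3
  3 f=>1 g=>0
  composite₁ = [3 3 3 0]
Along h;k (path 2):
  0 h=>4 k=>3
  1 h=>0 k=>0
  2 h=>4 k=>3
  3 h=>0 k=>0
  composite₂ = [3 0 3 0]
Equal? differ; not commutative

Answer: DOES NOT COMMUTE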